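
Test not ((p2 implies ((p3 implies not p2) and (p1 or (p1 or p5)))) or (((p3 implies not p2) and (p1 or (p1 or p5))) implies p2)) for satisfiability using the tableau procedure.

Initial set: {not ((p2 implies ((p3 implies not p2) and (p1 or (p1 or p5)))) or (((p3 implies not p2) and (p1 or (p1 or p5))) implies p2))}.
not ((p2 implies ((p3 implies not p2) and (p1 or (p1 or p5)))) or (((p3 implies not p2) and (p1 or (p1 or p5))) implies p2)): α-rule — add not (p2 implies ((p3 implies not p2) and (p1 or (p1 or p5)))), not (((p3 implies not p2) and (p1 or (p1 or p5))) implies p2).
not (p2 implies ((p3 implies not p2) and (p1 or (p1 or p5)))): α-rule — add p2, not ((p3 implies not p2) and (p1 or (p1 or p5))).
not (((p3 implies not p2) and (p1 or (p1 or p5))) implies p2): α-rule — add ((p3 implies not p2) and (p1 or (p1 or p5))), not p2.
× closes — contains both p2 and not p2.
All 1 branch closes.
Every branch closed; the formula is unsatisfiable.

Unsatisfiable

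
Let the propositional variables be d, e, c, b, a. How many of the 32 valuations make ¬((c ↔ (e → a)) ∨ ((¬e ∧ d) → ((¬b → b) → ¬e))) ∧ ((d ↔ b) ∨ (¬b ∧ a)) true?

Initial set: {(¬((c ↔ (e → a)) ∨ ((¬e ∧ d) → ((¬b → b) → ¬e))) ∧ ((d ↔ b) ∨ (¬b ∧ a)))}.
(¬((c ↔ (e → a)) ∨ ((¬e ∧ d) → ((¬b → b) → ¬e))) ∧ ((d ↔ b) ∨ (¬b ∧ a))): α-rule — add ¬((c ↔ (e → a)) ∨ ((¬e ∧ d) → ((¬b → b) → ¬e))), ((d ↔ b) ∨ (¬b ∧ a)).
¬((c ↔ (e → a)) ∨ ((¬e ∧ d) → ((¬b → b) → ¬e))): α-rule — add ¬(c ↔ (e → a)), ¬((¬e ∧ d) → ((¬b → b) → ¬e)).
¬((¬e ∧ d) → ((¬b → b) → ¬e)): α-rule — add (¬e ∧ d), ¬((¬b → b) → ¬e).
(¬e ∧ d): α-rule — add ¬e, d.
¬((¬b → b) → ¬e): α-rule — add (¬b → b), ¬¬e.
× closes — contains both e and ¬e.
All 1 branch closes.
No open branches: the formula has 0 satisfying assignments.

0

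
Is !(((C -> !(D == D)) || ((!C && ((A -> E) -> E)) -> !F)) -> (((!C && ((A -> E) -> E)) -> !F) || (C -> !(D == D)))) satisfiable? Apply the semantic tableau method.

Initial set: {T !(((C -> !(D == D)) || ((!C && ((A -> E) -> E)) -> !F)) -> (((!C && ((A -> E) -> E)) -> !F) || (C -> !(D == D))))}.
T !(((C -> !(D == D)) || ((!C && ((A -> E) -> E)) -> !F)) -> (((!C && ((A -> E) -> E)) -> !F) || (C -> !(D == D)))): α-rule — add T ((C -> !(D == D)) || ((!C && ((A -> E) -> E)) -> !F)), F (((!C && ((A -> E) -> E)) -> !F) || (C -> !(D == D))).
F (((!C && ((A -> E) -> E)) -> !F) || (C -> !(D == D))): α-rule — add F ((!C && ((A -> E) -> E)) -> !F), F (C -> !(D == D)).
F ((!C && ((A -> E) -> E)) -> !F): α-rule — add T (!C && ((A -> E) -> E)), F !F.
F (C -> !(D == D)): α-rule — add T C, F !(D == D).
T (!C && ((A -> E) -> E)): α-rule — add T !C, T ((A -> E) -> E).
× closes — contains both C and !C.
All 1 branch closes.
Every branch closed; the formula is unsatisfiable.

Unsatisfiable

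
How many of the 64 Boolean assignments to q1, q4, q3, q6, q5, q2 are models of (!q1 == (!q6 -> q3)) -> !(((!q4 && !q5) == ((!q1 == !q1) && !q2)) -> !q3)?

40

Initial set: {((!q1 == (!q6 -> q3)) -> !(((!q4 && !q5) == ((!q1 == !q1) && !q2)) -> !q3))}.
((!q1 == (!q6 -> q3)) -> !(((!q4 && !q5) == ((!q1 == !q1) && !q2)) -> !q3)): β-rule — branch into !(!q1 == (!q6 -> q3))  //  !(((!q4 && !q5) == ((!q1 == !q1) && !q2)) -> !q3).
  branch 1 (add !(!q1 == (!q6 -> q3))):
    !(!q1 == (!q6 -> q3)): β-rule — branch into !q1, !(!q6 -> q3)  //  !!q1, (!q6 -> q3).
      branch 1.1 (add !q1, !(!q6 -> q3)):
        !(!q6 -> q3): α-rule — add !q6, !q3.
        ○ open, literals {q1=F, q3=F, q6=F}.
      branch 1.2 (add !!q1, (!q6 -> q3)):
        (!q6 -> q3): β-rule — branch into !!q6  //  q3.
          branch 1.2.1 (add !!q6):
            ○ open, literals {q1=T, q6=T}.
          branch 1.2.2 (add q3):
            ○ open, literals {q1=T, q3=T}.
  branch 2 (add !(((!q4 && !q5) == ((!q1 == !q1) && !q2)) -> !q3)):
    !(((!q4 && !q5) == ((!q1 == !q1) && !q2)) -> !q3): α-rule — add ((!q4 && !q5) == ((!q1 == !q1) && !q2)), !!q3.
    ((!q4 && !q5) == ((!q1 == !q1) && !q2)): β-rule — branch into (!q4 && !q5), ((!q1 == !q1) && !q2)  //  !(!q4 && !q5), !((!q1 == !q1) && !q2).
      branch 2.1 (add (!q4 && !q5), ((!q1 == !q1) && !q2)):
        (!q4 && !q5): α-rule — add !q4, !q5.
        ((!q1 == !q1) && !q2): α-rule — add (!q1 == !q1), !q2.
        (!q1 == !q1): β-rule — branch into !q1, !q1  //  !!q1, !!q1.
          branch 2.1.1 (add !q1, !q1):
            ○ open, literals {q1=F, q2=F, q3=T, q4=F, q5=F}.
          branch 2.1.2 (add !!q1, !!q1):
            ○ open, literals {q1=T, q2=F, q3=T, q4=F, q5=F}.
      branch 2.2 (add !(!q4 && !q5), !((!q1 == !q1) && !q2)):
        !(!q4 && !q5): β-rule — branch into !!q4  //  !!q5.
          branch 2.2.1 (add !!q4):
            !((!q1 == !q1) && !q2): β-rule — branch into !(!q1 == !q1)  //  !!q2.
              branch 2.2.1.1 (add !(!q1 == !q1)):
                !(!q1 == !q1): β-rule — branch into !q1, !!q1  //  !!q1, !q1.
                  branch 2.2.1.1.1 (add !q1, !!q1):
                    × closes — contains both q1 and !q1.
                  branch 2.2.1.1.2 (add !!q1, !q1):
                    × closes — contains both q1 and !q1.
              branch 2.2.1.2 (add !!q2):
                ○ open, literals {q2=T, q3=T, q4=T}.
          branch 2.2.2 (add !!q5):
            !((!q1 == !q1) && !q2): β-rule — branch into !(!q1 == !q1)  //  !!q2.
              branch 2.2.2.1 (add !(!q1 == !q1)):
                !(!q1 == !q1): β-rule — branch into !q1, !!q1  //  !!q1, !q1.
                  branch 2.2.2.1.1 (add !q1, !!q1):
                    × closes — contains both q1 and !q1.
                  branch 2.2.2.1.2 (add !!q1, !q1):
                    × closes — contains both q1 and !q1.
              branch 2.2.2.2 (add !!q2):
                ○ open, literals {q2=T, q3=T, q5=T}.
4 branches closed, 7 open.
Each open branch fixes some atoms; the unmentioned ones are free. Counting distinct full assignments: branch {q1=F, q3=F, q6=F} (q4, q5, q2) contributes 8 new; branch {q1=T, q6=T} (q4, q3, q5, q2) contributes 16 new; branch {q1=T, q3=T} (q4, q6, q5, q2) contributes 8 new; branch {q1=F, q2=F, q3=T, q4=F, q5=F} (q6) contributes 2 new; branch {q1=T, q2=F, q3=T, q4=F, q5=F} (q6) contributes 0 new; branch {q2=T, q3=T, q4=T} (q1, q6, q5) contributes 4 new; branch {q2=T, q3=T, q5=T} (q1, q4, q6) contributes 2 new. Total: 40.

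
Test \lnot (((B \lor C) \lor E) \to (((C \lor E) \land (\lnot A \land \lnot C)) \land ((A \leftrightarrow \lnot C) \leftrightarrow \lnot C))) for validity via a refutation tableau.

Assume the negation and expand:
Initial set: {\lnot \lnot (((B \lor C) \lor E) \to (((C \lor E) \land (\lnot A \land \lnot C)) \land ((A \leftrightarrow \lnot C) \leftrightarrow \lnot C)))}.
\lnot \lnot (((B \lor C) \lor E) \to (((C \lor E) \land (\lnot A \land \lnot C)) \land ((A \leftrightarrow \lnot C) \leftrightarrow \lnot C))): β-rule — branch into \lnot ((B \lor C) \lor E)  //  (((C \lor E) \land (\lnot A \land \lnot C)) \land ((A \leftrightarrow \lnot C) \leftrightarrow \lnot C)).
  branch 1 (add \lnot ((B \lor C) \lor E)):
    \lnot ((B \lor C) \lor E): α-rule — add \lnot (B \lor C), \lnot E.
    \lnot (B \lor C): α-rule — add \lnot B, \lnot C.
    ○ open, literals {B=0, C=0, E=0}.
  branch 2 (add (((C \lor E) \land (\lnot A \land \lnot C)) \land ((A \leftrightarrow \lnot C) \leftrightarrow \lnot C))):
    (((C \lor E) \land (\lnot A \land \lnot C)) \land ((A \leftrightarrow \lnot C) \leftrightarrow \lnot C)): α-rule — add ((C \lor E) \land (\lnot A \land \lnot C)), ((A \leftrightarrow \lnot C) \leftrightarrow \lnot C).
    ((C \lor E) \land (\lnot A \land \lnot C)): α-rule — add (C \lor E), (\lnot A \land \lnot C).
    (\lnot A \land \lnot C): α-rule — add \lnot A, \lnot C.
    ((A \leftrightarrow \lnot C) \leftrightarrow \lnot C): β-rule — branch into (A \leftrightarrow \lnot C), \lnot C  //  \lnot (A \leftrightarrow \lnot C), \lnot \lnot C.
      branch 2.1 (add (A \leftrightarrow \lnot C), \lnot C):
        (C \lor E): β-rule — branch into C  //  E.
          branch 2.1.1 (add C):
            × closes — contains both C and \lnot C.
          branch 2.1.2 (add E):
            (A \leftrightarrow \lnot C): β-rule — branch into A, \lnot C  //  \lnot A, \lnot \lnot C.
              branch 2.1.2.1 (add A, \lnot C):
                × closes — contains both A and \lnot A.
              branch 2.1.2.2 (add \lnot A, \lnot \lnot C):
                × closes — contains both C and \lnot C.
      branch 2.2 (add \lnot (A \leftrightarrow \lnot C), \lnot \lnot C):
        × closes — contains both C and \lnot C.
4 branches closed, 1 open.
An open branch gives a countermodel: B=0, C=0, E=0 (unmentioned atoms arbitrary); under it the original formula is false.

Not valid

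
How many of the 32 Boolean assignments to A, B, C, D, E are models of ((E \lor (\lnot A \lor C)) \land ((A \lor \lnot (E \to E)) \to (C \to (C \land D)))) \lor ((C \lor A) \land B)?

Initial set: {(((E \lor (\lnot A \lor C)) \land ((A \lor \lnot (E \to E)) \to (C \to (C \land D)))) \lor ((C \lor A) \land B))}.
(((E \lor (\lnot A \lor C)) \land ((A \lor \lnot (E \to E)) \to (C \to (C \land D)))) \lor ((C \lor A) \land B)): β-rule — branch into ((E \lor (\lnot A \lor C)) \land ((A \lor \lnot (E \to E)) \to (C \to (C \land D))))  //  ((C \lor A) \land B).
  branch 1 (add ((E \lor (\lnot A \lor C)) \land ((A \lor \lnot (E \to E)) \to (C \to (C \land D))))):
    ((E \lor (\lnot A \lor C)) \land ((A \lor \lnot (E \to E)) \to (C \to (C \land D)))): α-rule — add (E \lor (\lnot A \lor C)), ((A \lor \lnot (E \to E)) \to (C \to (C \land D))).
    (E \lor (\lnot A \lor C)): β-rule — branch into E  //  (\lnot A \lor C).
      branch 1.1 (add E):
        ((A \lor \lnot (E \to E)) \to (C \to (C \land D))): β-rule — branch into \lnot (A \lor \lnot (E \to E))  //  (C \to (C \land D)).
          branch 1.1.1 (add \lnot (A \lor \lnot (E \to E))):
            \lnot (A \lor \lnot (E \to E)): α-rule — add \lnot A, \lnot \lnot (E \to E).
            \lnot \lnot (E \to E): β-rule — branch into \lnot E  //  E.
              branch 1.1.1.1 (add \lnot E):
                × closes — contains both E and \lnot E.
              branch 1.1.1.2 (add E):
                ○ open, literals {A=F, E=T}.
          branch 1.1.2 (add (C \to (C \land D))):
            (C \to (C \land D)): β-rule — branch into \lnot C  //  (C \land D).
              branch 1.1.2.1 (add \lnot C):
                ○ open, literals {C=F, E=T}.
              branch 1.1.2.2 (add (C \land D)):
                (C \land D): α-rule — add C, D.
                ○ open, literals {C=T, D=T, E=T}.
      branch 1.2 (add (\lnot A \lor C)):
        ((A \lor \lnot (E \to E)) \to (C \to (C \land D))): β-rule — branch into \lnot (A \lor \lnot (E \to E))  //  (C \to (C \land D)).
          branch 1.2.1 (add \lnot (A \lor \lnot (E \to E))):
            \lnot (A \lor \lnot (E \to E)): α-rule — add \lnot A, \lnot \lnot (E \to E).
            (\lnot A \lor C): β-rule — branch into \lnot A  //  C.
              branch 1.2.1.1 (add \lnot A):
                \lnot \lnot (E \to E): β-rule — branch into \lnot E  //  E.
                  branch 1.2.1.1.1 (add \lnot E):
                    ○ open, literals {A=F, E=F}.
                  branch 1.2.1.1.2 (add E):
                    ○ open, literals {A=F, E=T}.
              branch 1.2.1.2 (add C):
                \lnot \lnot (E \to E): β-rule — branch into \lnot E  //  E.
                  branch 1.2.1.2.1 (add \lnot E):
                    ○ open, literals {A=F, C=T, E=F}.
                  branch 1.2.1.2.2 (add E):
                    ○ open, literals {A=F, C=T, E=T}.
          branch 1.2.2 (add (C \to (C \land D))):
            (\lnot A \lor C): β-rule — branch into \lnot A  //  C.
              branch 1.2.2.1 (add \lnot A):
                (C \to (C \land D)): β-rule — branch into \lnot C  //  (C \land D).
                  branch 1.2.2.1.1 (add \lnot C):
                    ○ open, literals {A=F, C=F}.
                  branch 1.2.2.1.2 (add (C \land D)):
                    (C \land D): α-rule — add C, D.
                    ○ open, literals {A=F, C=T, D=T}.
              branch 1.2.2.2 (add C):
                (C \to (C \land D)): β-rule — branch into \lnot C  //  (C \land D).
                  branch 1.2.2.2.1 (add \lnot C):
                    × closes — contains both C and \lnot C.
                  branch 1.2.2.2.2 (add (C \land D)):
                    (C \land D): α-rule — add C, D.
                    ○ open, literals {C=T, D=T}.
  branch 2 (add ((C \lor A) \land B)):
    ((C \lor A) \land B): α-rule — add (C \lor A), B.
    (C \lor A): β-rule — branch into C  //  A.
      branch 2.1 (add C):
        ○ open, literals {B=T, C=T}.
      branch 2.2 (add A):
        ○ open, literals {A=T, B=T}.
2 branches closed, 12 open.
Each open branch fixes some atoms; the unmentioned ones are free. Counting distinct full assignments: branch {A=F, E=T} (B, C, D) contributes 8 new; branch {C=F, E=T} (A, B, D) contributes 4 new; branch {C=T, D=T, E=T} (A, B) contributes 2 new; branch {A=F, E=F} (B, C, D) contributes 8 new; branch {A=F, E=T} (B, C, D) contributes 0 new; branch {A=F, C=T, E=F} (B, D) contributes 0 new; branch {A=F, C=T, E=T} (B, D) contributes 0 new; branch {A=F, C=F} (B, D, E) contributes 0 new; branch {A=F, C=T, D=T} (B, E) contributes 0 new; branch {C=T, D=T} (A, B, E) contributes 2 new; branch {B=T, C=T} (A, D, E) contributes 2 new; branch {A=T, B=T} (C, D, E) contributes 2 new. Total: 28.

28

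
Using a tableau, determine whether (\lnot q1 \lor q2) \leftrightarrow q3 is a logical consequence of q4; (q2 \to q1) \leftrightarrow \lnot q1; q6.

Initial set: {T q4; T ((q2 \to q1) \leftrightarrow \lnot q1); T q6; F ((\lnot q1 \lor q2) \leftrightarrow q3)}.
T ((q2 \to q1) \leftrightarrow \lnot q1): β-rule — branch into T (q2 \to q1), T \lnot q1  //  F (q2 \to q1), F \lnot q1.
  branch 1 (add T (q2 \to q1), T \lnot q1):
    F ((\lnot q1 \lor q2) \leftrightarrow q3): β-rule — branch into T (\lnot q1 \lor q2), F q3  //  F (\lnot q1 \lor q2), T q3.
      branch 1.1 (add T (\lnot q1 \lor q2), F q3):
        T (q2 \to q1): β-rule — branch into F q2  //  T q1.
          branch 1.1.1 (add F q2):
            T (\lnot q1 \lor q2): β-rule — branch into T \lnot q1  //  T q2.
              branch 1.1.1.1 (add T \lnot q1):
                ○ open, literals {q1=0, q2=0, q3=0, q4=1, q6=1}.
              branch 1.1.1.2 (add T q2):
                × closes — contains both q2 and \lnot q2.
          branch 1.1.2 (add T q1):
            × closes — contains both q1 and \lnot q1.
      branch 1.2 (add F (\lnot q1 \lor q2), T q3):
        F (\lnot q1 \lor q2): α-rule — add F \lnot q1, F q2.
        × closes — contains both q1 and \lnot q1.
  branch 2 (add F (q2 \to q1), F \lnot q1):
    F (q2 \to q1): α-rule — add T q2, F q1.
    × closes — contains both q1 and \lnot q1.
4 branches closed, 1 open.
An open branch gives a countermodel: q1=0, q2=0, q3=0, q4=1, q6=1 (unmentioned atoms arbitrary); the premises hold there but the conclusion fails.

No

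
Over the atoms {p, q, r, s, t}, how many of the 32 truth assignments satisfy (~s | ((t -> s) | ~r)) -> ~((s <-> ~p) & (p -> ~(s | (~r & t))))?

Initial set: {((~s | ((t -> s) | ~r)) -> ~((s <-> ~p) & (p -> ~(s | (~r & t)))))}.
((~s | ((t -> s) | ~r)) -> ~((s <-> ~p) & (p -> ~(s | (~r & t))))): β-rule — branch into ~(~s | ((t -> s) | ~r))  //  ~((s <-> ~p) & (p -> ~(s | (~r & t)))).
  branch 1 (add ~(~s | ((t -> s) | ~r))):
    ~(~s | ((t -> s) | ~r)): α-rule — add ~~s, ~((t -> s) | ~r).
    ~((t -> s) | ~r): α-rule — add ~(t -> s), ~~r.
    ~(t -> s): α-rule — add t, ~s.
    × closes — contains both s and ~s.
  branch 2 (add ~((s <-> ~p) & (p -> ~(s | (~r & t))))):
    ~((s <-> ~p) & (p -> ~(s | (~r & t)))): β-rule — branch into ~(s <-> ~p)  //  ~(p -> ~(s | (~r & t))).
      branch 2.1 (add ~(s <-> ~p)):
        ~(s <-> ~p): β-rule — branch into s, ~~p  //  ~s, ~p.
          branch 2.1.1 (add s, ~~p):
            ○ open, literals {p=1, s=1}.
          branch 2.1.2 (add ~s, ~p):
            ○ open, literals {p=0, s=0}.
      branch 2.2 (add ~(p -> ~(s | (~r & t)))):
        ~(p -> ~(s | (~r & t))): α-rule — add p, ~~(s | (~r & t)).
        ~~(s | (~r & t)): β-rule — branch into s  //  (~r & t).
          branch 2.2.1 (add s):
            ○ open, literals {p=1, s=1}.
          branch 2.2.2 (add (~r & t)):
            (~r & t): α-rule — add ~r, t.
            ○ open, literals {p=1, r=0, t=1}.
1 branch closed, 4 open.
Each open branch fixes some atoms; the unmentioned ones are free. Counting distinct full assignments: branch {p=1, s=1} (q, r, t) contributes 8 new; branch {p=0, s=0} (q, r, t) contributes 8 new; branch {p=1, s=1} (q, r, t) contributes 0 new; branch {p=1, r=0, t=1} (q, s) contributes 2 new. Total: 18.

18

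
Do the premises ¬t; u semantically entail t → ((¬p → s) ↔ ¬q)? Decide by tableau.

Initial set: {¬t; u; ¬(t → ((¬p → s) ↔ ¬q))}.
¬(t → ((¬p → s) ↔ ¬q)): α-rule — add t, ¬((¬p → s) ↔ ¬q).
× closes — contains both t and ¬t.
All 1 branch closes.
Every branch closed, so the premises entail the conclusion.

Yes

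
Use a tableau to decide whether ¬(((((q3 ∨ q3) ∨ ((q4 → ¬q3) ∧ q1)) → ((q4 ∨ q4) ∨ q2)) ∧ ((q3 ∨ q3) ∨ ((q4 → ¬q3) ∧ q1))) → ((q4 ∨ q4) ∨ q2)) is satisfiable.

Unsatisfiable

Initial set: {T ¬(((((q3 ∨ q3) ∨ ((q4 → ¬q3) ∧ q1)) → ((q4 ∨ q4) ∨ q2)) ∧ ((q3 ∨ q3) ∨ ((q4 → ¬q3) ∧ q1))) → ((q4 ∨ q4) ∨ q2))}.
T ¬(((((q3 ∨ q3) ∨ ((q4 → ¬q3) ∧ q1)) → ((q4 ∨ q4) ∨ q2)) ∧ ((q3 ∨ q3) ∨ ((q4 → ¬q3) ∧ q1))) → ((q4 ∨ q4) ∨ q2)): α-rule — add T ((((q3 ∨ q3) ∨ ((q4 → ¬q3) ∧ q1)) → ((q4 ∨ q4) ∨ q2)) ∧ ((q3 ∨ q3) ∨ ((q4 → ¬q3) ∧ q1))), F ((q4 ∨ q4) ∨ q2).
T ((((q3 ∨ q3) ∨ ((q4 → ¬q3) ∧ q1)) → ((q4 ∨ q4) ∨ q2)) ∧ ((q3 ∨ q3) ∨ ((q4 → ¬q3) ∧ q1))): α-rule — add T (((q3 ∨ q3) ∨ ((q4 → ¬q3) ∧ q1)) → ((q4 ∨ q4) ∨ q2)), T ((q3 ∨ q3) ∨ ((q4 → ¬q3) ∧ q1)).
F ((q4 ∨ q4) ∨ q2): α-rule — add F (q4 ∨ q4), F q2.
F (q4 ∨ q4): α-rule — add F q4, F q4.
T (((q3 ∨ q3) ∨ ((q4 → ¬q3) ∧ q1)) → ((q4 ∨ q4) ∨ q2)): β-rule — branch into F ((q3 ∨ q3) ∨ ((q4 → ¬q3) ∧ q1))  //  T ((q4 ∨ q4) ∨ q2).
  branch 1 (add F ((q3 ∨ q3) ∨ ((q4 → ¬q3) ∧ q1))):
    F ((q3 ∨ q3) ∨ ((q4 → ¬q3) ∧ q1)): α-rule — add F (q3 ∨ q3), F ((q4 → ¬q3) ∧ q1).
    F (q3 ∨ q3): α-rule — add F q3, F q3.
    T ((q3 ∨ q3) ∨ ((q4 → ¬q3) ∧ q1)): β-rule — branch into T (q3 ∨ q3)  //  T ((q4 → ¬q3) ∧ q1).
      branch 1.1 (add T (q3 ∨ q3)):
        F ((q4 → ¬q3) ∧ q1): β-rule — branch into F (q4 → ¬q3)  //  F q1.
          branch 1.1.1 (add F (q4 → ¬q3)):
            F (q4 → ¬q3): α-rule — add T q4, F ¬q3.
            × closes — contains both q4 and ¬q4.
          branch 1.1.2 (add F q1):
            T (q3 ∨ q3): β-rule — branch into T q3  //  T q3.
              branch 1.1.2.1 (add T q3):
                × closes — contains both q3 and ¬q3.
              branch 1.1.2.2 (add T q3):
                × closes — contains both q3 and ¬q3.
      branch 1.2 (add T ((q4 → ¬q3) ∧ q1)):
        T ((q4 → ¬q3) ∧ q1): α-rule — add T (q4 → ¬q3), T q1.
        F ((q4 → ¬q3) ∧ q1): β-rule — branch into F (q4 → ¬q3)  //  F q1.
          branch 1.2.1 (add F (q4 → ¬q3)):
            F (q4 → ¬q3): α-rule — add T q4, F ¬q3.
            × closes — contains both q4 and ¬q4.
          branch 1.2.2 (add F q1):
            × closes — contains both q1 and ¬q1.
  branch 2 (add T ((q4 ∨ q4) ∨ q2)):
    T ((q3 ∨ q3) ∨ ((q4 → ¬q3) ∧ q1)): β-rule — branch into T (q3 ∨ q3)  //  T ((q4 → ¬q3) ∧ q1).
      branch 2.1 (add T (q3 ∨ q3)):
        T ((q4 ∨ q4) ∨ q2): β-rule — branch into T (q4 ∨ q4)  //  T q2.
          branch 2.1.1 (add T (q4 ∨ q4)):
            T (q3 ∨ q3): β-rule — branch into T q3  //  T q3.
              branch 2.1.1.1 (add T q3):
                T (q4 ∨ q4): β-rule — branch into T q4  //  T q4.
                  branch 2.1.1.1.1 (add T q4):
                    × closes — contains both q4 and ¬q4.
                  branch 2.1.1.1.2 (add T q4):
                    × closes — contains both q4 and ¬q4.
              branch 2.1.1.2 (add T q3):
                T (q4 ∨ q4): β-rule — branch into T q4  //  T q4.
                  branch 2.1.1.2.1 (add T q4):
                    × closes — contains both q4 and ¬q4.
                  branch 2.1.1.2.2 (add T q4):
                    × closes — contains both q4 and ¬q4.
          branch 2.1.2 (add T q2):
            × closes — contains both q2 and ¬q2.
      branch 2.2 (add T ((q4 → ¬q3) ∧ q1)):
        T ((q4 → ¬q3) ∧ q1): α-rule — add T (q4 → ¬q3), T q1.
        T ((q4 ∨ q4) ∨ q2): β-rule — branch into T (q4 ∨ q4)  //  T q2.
          branch 2.2.1 (add T (q4 ∨ q4)):
            T (q4 → ¬q3): β-rule — branch into F q4  //  T ¬q3.
              branch 2.2.1.1 (add F q4):
                T (q4 ∨ q4): β-rule — branch into T q4  //  T q4.
                  branch 2.2.1.1.1 (add T q4):
                    × closes — contains both q4 and ¬q4.
                  branch 2.2.1.1.2 (add T q4):
                    × closes — contains both q4 and ¬q4.
              branch 2.2.1.2 (add T ¬q3):
                T (q4 ∨ q4): β-rule — branch into T q4  //  T q4.
                  branch 2.2.1.2.1 (add T q4):
                    × closes — contains both q4 and ¬q4.
                  branch 2.2.1.2.2 (add T q4):
                    × closes — contains both q4 and ¬q4.
          branch 2.2.2 (add T q2):
            × closes — contains both q2 and ¬q2.
All 15 branches close.
Every branch closed; the formula is unsatisfiable.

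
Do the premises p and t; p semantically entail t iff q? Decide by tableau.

Initial set: {(p and t); p; not (t iff q)}.
(p and t): α-rule — add p, t.
not (t iff q): β-rule — branch into t, not q  //  not t, q.
  branch 1 (add t, not q):
    ○ open, literals {p=true, q=false, t=true}.
  branch 2 (add not t, q):
    × closes — contains both t and not t.
1 branch closed, 1 open.
An open branch gives a countermodel: p=true, q=false, t=true (unmentioned atoms arbitrary); the premises hold there but the conclusion fails.

No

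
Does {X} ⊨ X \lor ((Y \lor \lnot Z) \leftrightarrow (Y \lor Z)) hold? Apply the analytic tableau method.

Initial set: {X; \lnot (X \lor ((Y \lor \lnot Z) \leftrightarrow (Y \lor Z)))}.
\lnot (X \lor ((Y \lor \lnot Z) \leftrightarrow (Y \lor Z))): α-rule — add \lnot X, \lnot ((Y \lor \lnot Z) \leftrightarrow (Y \lor Z)).
× closes — contains both X and \lnot X.
All 1 branch closes.
Every branch closed, so the premises entail the conclusion.

Yes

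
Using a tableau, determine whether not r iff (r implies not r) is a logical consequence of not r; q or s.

Yes

Initial set: {not r; (q or s); not (not r iff (r implies not r))}.
(q or s): β-rule — branch into q  //  s.
  branch 1 (add q):
    not (not r iff (r implies not r)): β-rule — branch into not r, not (r implies not r)  //  not not r, (r implies not r).
      branch 1.1 (add not r, not (r implies not r)):
        not (r implies not r): α-rule — add r, not not r.
        × closes — contains both r and not r.
      branch 1.2 (add not not r, (r implies not r)):
        × closes — contains both r and not r.
  branch 2 (add s):
    not (not r iff (r implies not r)): β-rule — branch into not r, not (r implies not r)  //  not not r, (r implies not r).
      branch 2.1 (add not r, not (r implies not r)):
        not (r implies not r): α-rule — add r, not not r.
        × closes — contains both r and not r.
      branch 2.2 (add not not r, (r implies not r)):
        × closes — contains both r and not r.
All 4 branches close.
Every branch closed, so the premises entail the conclusion.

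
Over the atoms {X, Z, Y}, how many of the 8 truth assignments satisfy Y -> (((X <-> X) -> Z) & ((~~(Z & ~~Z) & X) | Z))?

Initial set: {(Y -> (((X <-> X) -> Z) & ((~~(Z & ~~Z) & X) | Z)))}.
(Y -> (((X <-> X) -> Z) & ((~~(Z & ~~Z) & X) | Z))): β-rule — branch into ~Y  //  (((X <-> X) -> Z) & ((~~(Z & ~~Z) & X) | Z)).
  branch 1 (add ~Y):
    ○ open, literals {Y=false}.
  branch 2 (add (((X <-> X) -> Z) & ((~~(Z & ~~Z) & X) | Z))):
    (((X <-> X) -> Z) & ((~~(Z & ~~Z) & X) | Z)): α-rule — add ((X <-> X) -> Z), ((~~(Z & ~~Z) & X) | Z).
    ((X <-> X) -> Z): β-rule — branch into ~(X <-> X)  //  Z.
      branch 2.1 (add ~(X <-> X)):
        ((~~(Z & ~~Z) & X) | Z): β-rule — branch into (~~(Z & ~~Z) & X)  //  Z.
          branch 2.1.1 (add (~~(Z & ~~Z) & X)):
            (~~(Z & ~~Z) & X): α-rule — add ~~(Z & ~~Z), X.
            ~~(Z & ~~Z): drop double negation, giving (Z & ~~Z).
            (Z & ~~Z): α-rule — add Z, ~~Z.
            ~~Z: drop double negation, giving Z.
            ~(X <-> X): β-rule — branch into X, ~X  //  ~X, X.
              branch 2.1.1.1 (add X, ~X):
                × closes — contains both X and ~X.
              branch 2.1.1.2 (add ~X, X):
                × closes — contains both X and ~X.
          branch 2.1.2 (add Z):
            ~(X <-> X): β-rule — branch into X, ~X  //  ~X, X.
              branch 2.1.2.1 (add X, ~X):
                × closes — contains both X and ~X.
              branch 2.1.2.2 (add ~X, X):
                × closes — contains both X and ~X.
      branch 2.2 (add Z):
        ((~~(Z & ~~Z) & X) | Z): β-rule — branch into (~~(Z & ~~Z) & X)  //  Z.
          branch 2.2.1 (add (~~(Z & ~~Z) & X)):
            (~~(Z & ~~Z) & X): α-rule — add ~~(Z & ~~Z), X.
            ~~(Z & ~~Z): drop double negation, giving (Z & ~~Z).
            (Z & ~~Z): α-rule — add Z, ~~Z.
            ~~Z: drop double negation, giving Z.
            ○ open, literals {X=true, Z=true}.
          branch 2.2.2 (add Z):
            ○ open, literals {Z=true}.
4 branches closed, 3 open.
Each open branch fixes some atoms; the unmentioned ones are free. Counting distinct full assignments: branch {Y=false} (X, Z) contributes 4 new; branch {X=true, Z=true} (Y) contributes 1 new; branch {Z=true} (X, Y) contributes 1 new. Total: 6.

6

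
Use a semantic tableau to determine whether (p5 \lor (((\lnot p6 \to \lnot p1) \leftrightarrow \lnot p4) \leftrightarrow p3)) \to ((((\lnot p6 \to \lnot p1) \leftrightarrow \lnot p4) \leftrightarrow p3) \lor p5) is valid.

Assume the negation and expand:
Initial set: {\lnot ((p5 \lor (((\lnot p6 \to \lnot p1) \leftrightarrow \lnot p4) \leftrightarrow p3)) \to ((((\lnot p6 \to \lnot p1) \leftrightarrow \lnot p4) \leftrightarrow p3) \lor p5))}.
\lnot ((p5 \lor (((\lnot p6 \to \lnot p1) \leftrightarrow \lnot p4) \leftrightarrow p3)) \to ((((\lnot p6 \to \lnot p1) \leftrightarrow \lnot p4) \leftrightarrow p3) \lor p5)): α-rule — add (p5 \lor (((\lnot p6 \to \lnot p1) \leftrightarrow \lnot p4) \leftrightarrow p3)), \lnot ((((\lnot p6 \to \lnot p1) \leftrightarrow \lnot p4) \leftrightarrow p3) \lor p5).
\lnot ((((\lnot p6 \to \lnot p1) \leftrightarrow \lnot p4) \leftrightarrow p3) \lor p5): α-rule — add \lnot (((\lnot p6 \to \lnot p1) \leftrightarrow \lnot p4) \leftrightarrow p3), \lnot p5.
(p5 \lor (((\lnot p6 \to \lnot p1) \leftrightarrow \lnot p4) \leftrightarrow p3)): β-rule — branch into p5  //  (((\lnot p6 \to \lnot p1) \leftrightarrow \lnot p4) \leftrightarrow p3).
  branch 1 (add p5):
    × closes — contains both p5 and \lnot p5.
  branch 2 (add (((\lnot p6 \to \lnot p1) \leftrightarrow \lnot p4) \leftrightarrow p3)):
    \lnot (((\lnot p6 \to \lnot p1) \leftrightarrow \lnot p4) \leftrightarrow p3): β-rule — branch into ((\lnot p6 \to \lnot p1) \leftrightarrow \lnot p4), \lnot p3  //  \lnot ((\lnot p6 \to \lnot p1) \leftrightarrow \lnot p4), p3.
      branch 2.1 (add ((\lnot p6 \to \lnot p1) \leftrightarrow \lnot p4), \lnot p3):
        (((\lnot p6 \to \lnot p1) \leftrightarrow \lnot p4) \leftrightarrow p3): β-rule — branch into ((\lnot p6 \to \lnot p1) \leftrightarrow \lnot p4), p3  //  \lnot ((\lnot p6 \to \lnot p1) \leftrightarrow \lnot p4), \lnot p3.
          branch 2.1.1 (add ((\lnot p6 \to \lnot p1) \leftrightarrow \lnot p4), p3):
            × closes — contains both p3 and \lnot p3.
          branch 2.1.2 (add \lnot ((\lnot p6 \to \lnot p1) \leftrightarrow \lnot p4), \lnot p3):
            ((\lnot p6 \to \lnot p1) \leftrightarrow \lnot p4): β-rule — branch into (\lnot p6 \to \lnot p1), \lnot p4  //  \lnot (\lnot p6 \to \lnot p1), \lnot \lnot p4.
              branch 2.1.2.1 (add (\lnot p6 \to \lnot p1), \lnot p4):
                \lnot ((\lnot p6 \to \lnot p1) \leftrightarrow \lnot p4): β-rule — branch into (\lnot p6 \to \lnot p1), \lnot \lnot p4  //  \lnot (\lnot p6 \to \lnot p1), \lnot p4.
                  branch 2.1.2.1.1 (add (\lnot p6 \to \lnot p1), \lnot \lnot p4):
                    × closes — contains both p4 and \lnot p4.
                  branch 2.1.2.1.2 (add \lnot (\lnot p6 \to \lnot p1), \lnot p4):
                    \lnot (\lnot p6 \to \lnot p1): α-rule — add \lnot p6, \lnot \lnot p1.
                    (\lnot p6 \to \lnot p1): β-rule — branch into \lnot \lnot p6  //  \lnot p1.
                      branch 2.1.2.1.2.1 (add \lnot \lnot p6):
                        × closes — contains both p6 and \lnot p6.
                      branch 2.1.2.1.2.2 (add \lnot p1):
                        × closes — contains both p1 and \lnot p1.
              branch 2.1.2.2 (add \lnot (\lnot p6 \to \lnot p1), \lnot \lnot p4):
                \lnot (\lnot p6 \to \lnot p1): α-rule — add \lnot p6, \lnot \lnot p1.
                \lnot ((\lnot p6 \to \lnot p1) \leftrightarrow \lnot p4): β-rule — branch into (\lnot p6 \to \lnot p1), \lnot \lnot p4  //  \lnot (\lnot p6 \to \lnot p1), \lnot p4.
                  branch 2.1.2.2.1 (add (\lnot p6 \to \lnot p1), \lnot \lnot p4):
                    (\lnot p6 \to \lnot p1): β-rule — branch into \lnot \lnot p6  //  \lnot p1.
                      branch 2.1.2.2.1.1 (add \lnot \lnot p6):
                        × closes — contains both p6 and \lnot p6.
                      branch 2.1.2.2.1.2 (add \lnot p1):
                        × closes — contains both p1 and \lnot p1.
                  branch 2.1.2.2.2 (add \lnot (\lnot p6 \to \lnot p1), \lnot p4):
                    × closes — contains both p4 and \lnot p4.
      branch 2.2 (add \lnot ((\lnot p6 \to \lnot p1) \leftrightarrow \lnot p4), p3):
        (((\lnot p6 \to \lnot p1) \leftrightarrow \lnot p4) \leftrightarrow p3): β-rule — branch into ((\lnot p6 \to \lnot p1) \leftrightarrow \lnot p4), p3  //  \lnot ((\lnot p6 \to \lnot p1) \leftrightarrow \lnot p4), \lnot p3.
          branch 2.2.1 (add ((\lnot p6 \to \lnot p1) \leftrightarrow \lnot p4), p3):
            \lnot ((\lnot p6 \to \lnot p1) \leftrightarrow \lnot p4): β-rule — branch into (\lnot p6 \to \lnot p1), \lnot \lnot p4  //  \lnot (\lnot p6 \to \lnot p1), \lnot p4.
              branch 2.2.1.1 (add (\lnot p6 \to \lnot p1), \lnot \lnot p4):
                ((\lnot p6 \to \lnot p1) \leftrightarrow \lnot p4): β-rule — branch into (\lnot p6 \to \lnot p1), \lnot p4  //  \lnot (\lnot p6 \to \lnot p1), \lnot \lnot p4.
                  branch 2.2.1.1.1 (add (\lnot p6 \to \lnot p1), \lnot p4):
                    × closes — contains both p4 and \lnot p4.
                  branch 2.2.1.1.2 (add \lnot (\lnot p6 \to \lnot p1), \lnot \lnot p4):
                    \lnot (\lnot p6 \to \lnot p1): α-rule — add \lnot p6, \lnot \lnot p1.
                    (\lnot p6 \to \lnot p1): β-rule — branch into \lnot \lnot p6  //  \lnot p1.
                      branch 2.2.1.1.2.1 (add \lnot \lnot p6):
                        × closes — contains both p6 and \lnot p6.
                      branch 2.2.1.1.2.2 (add \lnot p1):
                        × closes — contains both p1 and \lnot p1.
              branch 2.2.1.2 (add \lnot (\lnot p6 \to \lnot p1), \lnot p4):
                \lnot (\lnot p6 \to \lnot p1): α-rule — add \lnot p6, \lnot \lnot p1.
                ((\lnot p6 \to \lnot p1) \leftrightarrow \lnot p4): β-rule — branch into (\lnot p6 \to \lnot p1), \lnot p4  //  \lnot (\lnot p6 \to \lnot p1), \lnot \lnot p4.
                  branch 2.2.1.2.1 (add (\lnot p6 \to \lnot p1), \lnot p4):
                    (\lnot p6 \to \lnot p1): β-rule — branch into \lnot \lnot p6  //  \lnot p1.
                      branch 2.2.1.2.1.1 (add \lnot \lnot p6):
                        × closes — contains both p6 and \lnot p6.
                      branch 2.2.1.2.1.2 (add \lnot p1):
                        × closes — contains both p1 and \lnot p1.
                  branch 2.2.1.2.2 (add \lnot (\lnot p6 \to \lnot p1), \lnot \lnot p4):
                    × closes — contains both p4 and \lnot p4.
          branch 2.2.2 (add \lnot ((\lnot p6 \to \lnot p1) \leftrightarrow \lnot p4), \lnot p3):
            × closes — contains both p3 and \lnot p3.
All 15 branches close.
Every branch closed, so the negation is unsatisfiable and the formula is valid.

Valid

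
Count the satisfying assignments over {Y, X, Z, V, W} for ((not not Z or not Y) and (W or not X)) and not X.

12

Initial set: {T (((not not Z or not Y) and (W or not X)) and not X)}.
T (((not not Z or not Y) and (W or not X)) and not X): α-rule — add T ((not not Z or not Y) and (W or not X)), T not X.
T ((not not Z or not Y) and (W or not X)): α-rule — add T (not not Z or not Y), T (W or not X).
T (not not Z or not Y): β-rule — branch into T not not Z  //  T not Y.
  branch 1 (add T not not Z):
    T not not Z: drop double negation, giving T Z.
    T (W or not X): β-rule — branch into T W  //  T not X.
      branch 1.1 (add T W):
        ○ open, literals {W=true, X=false, Z=true}.
      branch 1.2 (add T not X):
        ○ open, literals {X=false, Z=true}.
  branch 2 (add T not Y):
    T (W or not X): β-rule — branch into T W  //  T not X.
      branch 2.1 (add T W):
        ○ open, literals {W=true, X=false, Y=false}.
      branch 2.2 (add T not X):
        ○ open, literals {X=false, Y=false}.
0 branches closed, 4 open.
Each open branch fixes some atoms; the unmentioned ones are free. Counting distinct full assignments: branch {W=true, X=false, Z=true} (Y, V) contributes 4 new; branch {X=false, Z=true} (Y, V, W) contributes 4 new; branch {W=true, X=false, Y=false} (Z, V) contributes 2 new; branch {X=false, Y=false} (Z, V, W) contributes 2 new. Total: 12.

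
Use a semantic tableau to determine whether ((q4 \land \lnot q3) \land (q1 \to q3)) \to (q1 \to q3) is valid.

Assume the negation and expand:
Initial set: {F (((q4 \land \lnot q3) \land (q1 \to q3)) \to (q1 \to q3))}.
F (((q4 \land \lnot q3) \land (q1 \to q3)) \to (q1 \to q3)): α-rule — add T ((q4 \land \lnot q3) \land (q1 \to q3)), F (q1 \to q3).
T ((q4 \land \lnot q3) \land (q1 \to q3)): α-rule — add T (q4 \land \lnot q3), T (q1 \to q3).
F (q1 \to q3): α-rule — add T q1, F q3.
T (q4 \land \lnot q3): α-rule — add T q4, T \lnot q3.
T (q1 \to q3): β-rule — branch into F q1  //  T q3.
  branch 1 (add F q1):
    × closes — contains both q1 and \lnot q1.
  branch 2 (add T q3):
    × closes — contains both q3 and \lnot q3.
All 2 branches close.
Every branch closed, so the negation is unsatisfiable and the formula is valid.

Valid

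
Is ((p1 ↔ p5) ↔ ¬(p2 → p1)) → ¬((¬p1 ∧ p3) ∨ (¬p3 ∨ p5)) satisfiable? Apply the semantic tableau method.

Satisfiable

Initial set: {(((p1 ↔ p5) ↔ ¬(p2 → p1)) → ¬((¬p1 ∧ p3) ∨ (¬p3 ∨ p5)))}.
(((p1 ↔ p5) ↔ ¬(p2 → p1)) → ¬((¬p1 ∧ p3) ∨ (¬p3 ∨ p5))): β-rule — branch into ¬((p1 ↔ p5) ↔ ¬(p2 → p1))  //  ¬((¬p1 ∧ p3) ∨ (¬p3 ∨ p5)).
  branch 1 (add ¬((p1 ↔ p5) ↔ ¬(p2 → p1))):
    ¬((p1 ↔ p5) ↔ ¬(p2 → p1)): β-rule — branch into (p1 ↔ p5), ¬¬(p2 → p1)  //  ¬(p1 ↔ p5), ¬(p2 → p1).
      branch 1.1 (add (p1 ↔ p5), ¬¬(p2 → p1)):
        (p1 ↔ p5): β-rule — branch into p1, p5  //  ¬p1, ¬p5.
          branch 1.1.1 (add p1, p5):
            ¬¬(p2 → p1): β-rule — branch into ¬p2  //  p1.
              branch 1.1.1.1 (add ¬p2):
                ○ open, literals {p1=T, p2=F, p5=T}.
              branch 1.1.1.2 (add p1):
                ○ open, literals {p1=T, p5=T}.
          branch 1.1.2 (add ¬p1, ¬p5):
            ¬¬(p2 → p1): β-rule — branch into ¬p2  //  p1.
              branch 1.1.2.1 (add ¬p2):
                ○ open, literals {p1=F, p2=F, p5=F}.
              branch 1.1.2.2 (add p1):
                × closes — contains both p1 and ¬p1.
      branch 1.2 (add ¬(p1 ↔ p5), ¬(p2 → p1)):
        ¬(p2 → p1): α-rule — add p2, ¬p1.
        ¬(p1 ↔ p5): β-rule — branch into p1, ¬p5  //  ¬p1, p5.
          branch 1.2.1 (add p1, ¬p5):
            × closes — contains both p1 and ¬p1.
          branch 1.2.2 (add ¬p1, p5):
            ○ open, literals {p1=F, p2=T, p5=T}.
  branch 2 (add ¬((¬p1 ∧ p3) ∨ (¬p3 ∨ p5))):
    ¬((¬p1 ∧ p3) ∨ (¬p3 ∨ p5)): α-rule — add ¬(¬p1 ∧ p3), ¬(¬p3 ∨ p5).
    ¬(¬p3 ∨ p5): α-rule — add ¬¬p3, ¬p5.
    ¬(¬p1 ∧ p3): β-rule — branch into ¬¬p1  //  ¬p3.
      branch 2.1 (add ¬¬p1):
        ○ open, literals {p1=T, p3=T, p5=F}.
      branch 2.2 (add ¬p3):
        × closes — contains both p3 and ¬p3.
3 branches closed, 5 open.
An open branch gives a satisfying assignment: p1=T, p2=F, p5=T.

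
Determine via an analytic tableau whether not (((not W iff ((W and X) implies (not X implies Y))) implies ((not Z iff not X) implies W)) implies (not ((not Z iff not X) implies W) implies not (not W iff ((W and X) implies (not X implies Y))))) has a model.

Unsatisfiable

Initial set: {not (((not W iff ((W and X) implies (not X implies Y))) implies ((not Z iff not X) implies W)) implies (not ((not Z iff not X) implies W) implies not (not W iff ((W and X) implies (not X implies Y)))))}.
not (((not W iff ((W and X) implies (not X implies Y))) implies ((not Z iff not X) implies W)) implies (not ((not Z iff not X) implies W) implies not (not W iff ((W and X) implies (not X implies Y))))): α-rule — add ((not W iff ((W and X) implies (not X implies Y))) implies ((not Z iff not X) implies W)), not (not ((not Z iff not X) implies W) implies not (not W iff ((W and X) implies (not X implies Y)))).
not (not ((not Z iff not X) implies W) implies not (not W iff ((W and X) implies (not X implies Y)))): α-rule — add not ((not Z iff not X) implies W), not not (not W iff ((W and X) implies (not X implies Y))).
not ((not Z iff not X) implies W): α-rule — add (not Z iff not X), not W.
((not W iff ((W and X) implies (not X implies Y))) implies ((not Z iff not X) implies W)): β-rule — branch into not (not W iff ((W and X) implies (not X implies Y)))  //  ((not Z iff not X) implies W).
  branch 1 (add not (not W iff ((W and X) implies (not X implies Y)))):
    not not (not W iff ((W and X) implies (not X implies Y))): β-rule — branch into not W, ((W and X) implies (not X implies Y))  //  not not W, not ((W and X) implies (not X implies Y)).
      branch 1.1 (add not W, ((W and X) implies (not X implies Y))):
        (not Z iff not X): β-rule — branch into not Z, not X  //  not not Z, not not X.
          branch 1.1.1 (add not Z, not X):
            not (not W iff ((W and X) implies (not X implies Y))): β-rule — branch into not W, not ((W and X) implies (not X implies Y))  //  not not W, ((W and X) implies (not X implies Y)).
              branch 1.1.1.1 (add not W, not ((W and X) implies (not X implies Y))):
                not ((W and X) implies (not X implies Y)): α-rule — add (W and X), not (not X implies Y).
                (W and X): α-rule — add W, X.
                × closes — contains both W and not W.
              branch 1.1.1.2 (add not not W, ((W and X) implies (not X implies Y))):
                × closes — contains both W and not W.
          branch 1.1.2 (add not not Z, not not X):
            not (not W iff ((W and X) implies (not X implies Y))): β-rule — branch into not W, not ((W and X) implies (not X implies Y))  //  not not W, ((W and X) implies (not X implies Y)).
              branch 1.1.2.1 (add not W, not ((W and X) implies (not X implies Y))):
                not ((W and X) implies (not X implies Y)): α-rule — add (W and X), not (not X implies Y).
                (W and X): α-rule — add W, X.
                × closes — contains both W and not W.
              branch 1.1.2.2 (add not not W, ((W and X) implies (not X implies Y))):
                × closes — contains both W and not W.
      branch 1.2 (add not not W, not ((W and X) implies (not X implies Y))):
        × closes — contains both W and not W.
  branch 2 (add ((not Z iff not X) implies W)):
    not not (not W iff ((W and X) implies (not X implies Y))): β-rule — branch into not W, ((W and X) implies (not X implies Y))  //  not not W, not ((W and X) implies (not X implies Y)).
      branch 2.1 (add not W, ((W and X) implies (not X implies Y))):
        (not Z iff not X): β-rule — branch into not Z, not X  //  not not Z, not not X.
          branch 2.1.1 (add not Z, not X):
            ((not Z iff not X) implies W): β-rule — branch into not (not Z iff not X)  //  W.
              branch 2.1.1.1 (add not (not Z iff not X)):
                ((W and X) implies (not X implies Y)): β-rule — branch into not (W and X)  //  (not X implies Y).
                  branch 2.1.1.1.1 (add not (W and X)):
                    not (not Z iff not X): β-rule — branch into not Z, not not X  //  not not Z, not X.
                      branch 2.1.1.1.1.1 (add not Z, not not X):
                        × closes — contains both X and not X.
                      branch 2.1.1.1.1.2 (add not not Z, not X):
                        × closes — contains both Z and not Z.
                  branch 2.1.1.1.2 (add (not X implies Y)):
                    not (not Z iff not X): β-rule — branch into not Z, not not X  //  not not Z, not X.
                      branch 2.1.1.1.2.1 (add not Z, not not X):
                        × closes — contains both X and not X.
                      branch 2.1.1.1.2.2 (add not not Z, not X):
                        × closes — contains both Z and not Z.
              branch 2.1.1.2 (add W):
                × closes — contains both W and not W.
          branch 2.1.2 (add not not Z, not not X):
            ((not Z iff not X) implies W): β-rule — branch into not (not Z iff not X)  //  W.
              branch 2.1.2.1 (add not (not Z iff not X)):
                ((W and X) implies (not X implies Y)): β-rule — branch into not (W and X)  //  (not X implies Y).
                  branch 2.1.2.1.1 (add not (W and X)):
                    not (not Z iff not X): β-rule — branch into not Z, not not X  //  not not Z, not X.
                      branch 2.1.2.1.1.1 (add not Z, not not X):
                        × closes — contains both Z and not Z.
                      branch 2.1.2.1.1.2 (add not not Z, not X):
                        × closes — contains both X and not X.
                  branch 2.1.2.1.2 (add (not X implies Y)):
                    not (not Z iff not X): β-rule — branch into not Z, not not X  //  not not Z, not X.
                      branch 2.1.2.1.2.1 (add not Z, not not X):
                        × closes — contains both Z and not Z.
                      branch 2.1.2.1.2.2 (add not not Z, not X):
                        × closes — contains both X and not X.
              branch 2.1.2.2 (add W):
                × closes — contains both W and not W.
      branch 2.2 (add not not W, not ((W and X) implies (not X implies Y))):
        × closes — contains both W and not W.
All 16 branches close.
Every branch closed; the formula is unsatisfiable.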